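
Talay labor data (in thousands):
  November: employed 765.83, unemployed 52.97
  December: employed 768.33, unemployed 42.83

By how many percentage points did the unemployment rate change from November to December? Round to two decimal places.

The unemployment rate changed by −1.19 percentage points.

November: labor force = 765.83 + 52.97 = 818.80; u = 52.97/818.80 = 6.47%.
December: labor force = 768.33 + 42.83 = 811.16; u = 42.83/811.16 = 5.28%.
Change = 5.28% − 6.47% = −1.19 pp.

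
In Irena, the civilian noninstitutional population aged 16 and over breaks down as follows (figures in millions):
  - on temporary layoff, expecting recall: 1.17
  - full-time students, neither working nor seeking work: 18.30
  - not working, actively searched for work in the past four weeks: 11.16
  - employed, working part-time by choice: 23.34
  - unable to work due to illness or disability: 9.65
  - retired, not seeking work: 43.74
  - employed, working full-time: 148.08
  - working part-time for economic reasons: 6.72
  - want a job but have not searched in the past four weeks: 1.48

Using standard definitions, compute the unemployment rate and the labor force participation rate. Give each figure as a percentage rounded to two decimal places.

Unemployment rate ≈ 6.47%; labor force participation rate ≈ 72.25%.

Employed = 23.34 + 148.08 + 6.72 = 178.14 million (anyone who worked, including part-time for economic reasons, counts as employed).
Unemployed = 1.17 + 11.16 = 12.33 million (jobless and actively searching, or on temporary layoff).
Labor force = 178.14 + 12.33 = 190.47 million.
Not in labor force = 18.30 + 9.65 + 43.74 + 1.48 = 73.17 million (those not working and not actively searching are outside the labor force — including those who want a job but have given up searching).
Civilian working-age population = 190.47 + 73.17 = 263.64 million.
Unemployment rate = 12.33 / 190.47 = 6.47%.
Labor force participation rate = 190.47 / 263.64 = 72.25%.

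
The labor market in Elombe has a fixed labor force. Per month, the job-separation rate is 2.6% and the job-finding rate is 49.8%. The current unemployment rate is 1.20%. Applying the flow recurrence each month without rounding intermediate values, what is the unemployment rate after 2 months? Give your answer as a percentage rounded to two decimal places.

Unemployment rate after two months ≈ 4.11%.

With a fixed labor force, u_{t+1} = u_t + s·(1−u_t) − f·u_t = u_t·(1−s−f) + s.
Here 1−s−f = 0.476 and s = 0.026.
u_1 = 0.012000 × 0.476 + 0.026 = 0.031712.
u_2 = 0.031712 × 0.476 + 0.026 = 0.041095.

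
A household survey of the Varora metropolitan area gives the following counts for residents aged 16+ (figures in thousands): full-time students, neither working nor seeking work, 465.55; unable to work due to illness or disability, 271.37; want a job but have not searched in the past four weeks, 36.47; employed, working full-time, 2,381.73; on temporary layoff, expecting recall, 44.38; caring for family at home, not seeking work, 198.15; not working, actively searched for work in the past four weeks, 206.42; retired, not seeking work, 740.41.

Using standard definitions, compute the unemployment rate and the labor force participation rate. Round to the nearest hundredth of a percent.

Unemployment rate ≈ 9.53%; labor force participation rate ≈ 60.59%.

Employed = 2,381.73 thousand.
Unemployed = 44.38 + 206.42 = 250.80 thousand (jobless and actively searching, or on temporary layoff).
Labor force = 2,381.73 + 250.80 = 2,632.53 thousand.
Not in labor force = 465.55 + 271.37 + 36.47 + 198.15 + 740.41 = 1,711.95 thousand (those not working and not actively searching are outside the labor force — including those who want a job but have given up searching).
Civilian working-age population = 2,632.53 + 1,711.95 = 4,344.48 thousand.
Unemployment rate = 250.80 / 2,632.53 = 9.53%.
Labor force participation rate = 2,632.53 / 4,344.48 = 60.59%.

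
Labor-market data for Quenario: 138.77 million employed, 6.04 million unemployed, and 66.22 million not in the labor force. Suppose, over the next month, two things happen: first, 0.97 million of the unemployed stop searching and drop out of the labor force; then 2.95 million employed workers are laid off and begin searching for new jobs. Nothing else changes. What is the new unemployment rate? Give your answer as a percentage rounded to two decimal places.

Initially, labor force = 138.77 + 6.04 = 144.81 million, so u = 6.04/144.81 = 4.17%.
After the first change, unemployed and labor force both fall by 0.97 → E = 138.77, U = 5.07, labor force = 143.84 million.
After the second change, employed falls and unemployed rises by 2.95; labor force unchanged → E = 135.82, U = 8.02, labor force = 143.84 million.
New unemployment rate = 8.02 / 143.84 = 5.58%.

New unemployment rate ≈ 5.58%.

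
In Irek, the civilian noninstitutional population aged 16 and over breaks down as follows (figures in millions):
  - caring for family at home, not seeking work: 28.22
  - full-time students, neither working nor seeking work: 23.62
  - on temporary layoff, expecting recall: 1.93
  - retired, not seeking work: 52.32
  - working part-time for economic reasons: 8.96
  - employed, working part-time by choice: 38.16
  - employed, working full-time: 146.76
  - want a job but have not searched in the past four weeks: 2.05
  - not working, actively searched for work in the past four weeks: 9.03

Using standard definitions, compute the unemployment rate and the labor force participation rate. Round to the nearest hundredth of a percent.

Employed = 8.96 + 38.16 + 146.76 = 193.88 million (anyone who worked, including part-time for economic reasons, counts as employed).
Unemployed = 1.93 + 9.03 = 10.96 million (jobless and actively searching, or on temporary layoff).
Labor force = 193.88 + 10.96 = 204.84 million.
Not in labor force = 28.22 + 23.62 + 52.32 + 2.05 = 106.21 million (those not working and not actively searching are outside the labor force — including those who want a job but have given up searching).
Civilian working-age population = 204.84 + 106.21 = 311.05 million.
Unemployment rate = 10.96 / 204.84 = 5.35%.
Labor force participation rate = 204.84 / 311.05 = 65.85%.

Unemployment rate ≈ 5.35%; labor force participation rate ≈ 65.85%.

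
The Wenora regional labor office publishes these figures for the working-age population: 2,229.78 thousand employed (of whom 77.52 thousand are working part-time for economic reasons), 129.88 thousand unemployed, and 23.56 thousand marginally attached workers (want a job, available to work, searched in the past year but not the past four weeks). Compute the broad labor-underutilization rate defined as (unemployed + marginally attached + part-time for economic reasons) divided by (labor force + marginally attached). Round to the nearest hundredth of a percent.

Broad underutilization rate ≈ 9.69%.

Labor force = 2,229.78 + 129.88 = 2,359.66 thousand.
Numerator = 129.88 + 23.56 + 77.52 = 230.96 thousand.
Denominator = 2,359.66 + 23.56 = 2,383.22 thousand.
Broad rate = 230.96 / 2,383.22 = 9.69%.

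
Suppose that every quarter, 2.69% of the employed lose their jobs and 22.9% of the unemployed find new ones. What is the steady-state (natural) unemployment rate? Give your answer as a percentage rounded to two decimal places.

Steady-state unemployment rate ≈ 10.51%.

At steady state the flows balance: s·E = f·U, so U/(E+U) = s/(s+f).
u* = 2.69 / (2.69 + 22.9) = 2.69 / 25.59 = 10.51%.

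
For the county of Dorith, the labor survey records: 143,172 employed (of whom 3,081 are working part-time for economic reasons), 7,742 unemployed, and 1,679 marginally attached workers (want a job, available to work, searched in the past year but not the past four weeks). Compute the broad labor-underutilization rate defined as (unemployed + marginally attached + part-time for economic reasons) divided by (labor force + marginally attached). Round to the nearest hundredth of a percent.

Broad underutilization rate ≈ 8.19%.

Labor force = 143,172 + 7,742 = 150,914.
Numerator = 7,742 + 1,679 + 3,081 = 12,502.
Denominator = 150,914 + 1,679 = 152,593.
Broad rate = 12,502 / 152,593 = 8.19%.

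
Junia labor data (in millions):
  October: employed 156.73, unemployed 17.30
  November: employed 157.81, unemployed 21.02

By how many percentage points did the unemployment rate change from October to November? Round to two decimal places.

The unemployment rate changed by +1.81 percentage points.

October: labor force = 156.73 + 17.30 = 174.03; u = 17.30/174.03 = 9.94%.
November: labor force = 157.81 + 21.02 = 178.83; u = 21.02/178.83 = 11.75%.
Change = 11.75% − 9.94% = +1.81 pp.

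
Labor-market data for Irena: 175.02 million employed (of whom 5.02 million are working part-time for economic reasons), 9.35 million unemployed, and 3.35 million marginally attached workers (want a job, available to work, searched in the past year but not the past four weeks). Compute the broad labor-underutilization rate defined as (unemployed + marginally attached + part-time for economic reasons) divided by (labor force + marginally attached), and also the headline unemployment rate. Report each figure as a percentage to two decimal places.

Labor force = 175.02 + 9.35 = 184.37 million.
Numerator = 9.35 + 3.35 + 5.02 = 17.72 million.
Denominator = 184.37 + 3.35 = 187.72 million.
Broad rate = 17.72 / 187.72 = 9.44%.
Headline unemployment rate = 9.35 / 184.37 = 5.07%.

Broad underutilization rate ≈ 9.44%; headline unemployment rate ≈ 5.07%.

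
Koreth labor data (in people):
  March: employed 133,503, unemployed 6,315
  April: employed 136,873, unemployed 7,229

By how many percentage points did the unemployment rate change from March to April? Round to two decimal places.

March: labor force = 133,503 + 6,315 = 139,818; u = 6,315/139,818 = 4.52%.
April: labor force = 136,873 + 7,229 = 144,102; u = 7,229/144,102 = 5.02%.
Change = 5.02% − 4.52% = +0.50 pp.

The unemployment rate changed by +0.50 percentage points.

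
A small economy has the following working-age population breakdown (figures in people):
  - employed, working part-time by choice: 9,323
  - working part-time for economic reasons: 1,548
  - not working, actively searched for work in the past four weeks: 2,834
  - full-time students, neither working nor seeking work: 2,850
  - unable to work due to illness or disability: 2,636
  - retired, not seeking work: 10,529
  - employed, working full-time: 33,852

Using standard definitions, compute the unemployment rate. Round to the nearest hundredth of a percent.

Employed = 9,323 + 1,548 + 33,852 = 44,723 (anyone who worked, including part-time for economic reasons, counts as employed).
Unemployed = 2,834.
Labor force = 44,723 + 2,834 = 47,557.
Unemployment rate = 2,834 / 47,557 = 5.96%.

Unemployment rate ≈ 5.96%.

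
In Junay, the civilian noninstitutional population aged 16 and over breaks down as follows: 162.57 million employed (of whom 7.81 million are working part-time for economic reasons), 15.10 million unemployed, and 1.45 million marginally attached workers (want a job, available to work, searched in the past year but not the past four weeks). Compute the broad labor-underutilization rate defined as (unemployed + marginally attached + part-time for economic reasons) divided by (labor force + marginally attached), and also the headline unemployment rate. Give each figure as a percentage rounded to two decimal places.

Labor force = 162.57 + 15.10 = 177.67 million.
Numerator = 15.10 + 1.45 + 7.81 = 24.36 million.
Denominator = 177.67 + 1.45 = 179.12 million.
Broad rate = 24.36 / 179.12 = 13.60%.
Headline unemployment rate = 15.10 / 177.67 = 8.50%.

Broad underutilization rate ≈ 13.60%; headline unemployment rate ≈ 8.50%.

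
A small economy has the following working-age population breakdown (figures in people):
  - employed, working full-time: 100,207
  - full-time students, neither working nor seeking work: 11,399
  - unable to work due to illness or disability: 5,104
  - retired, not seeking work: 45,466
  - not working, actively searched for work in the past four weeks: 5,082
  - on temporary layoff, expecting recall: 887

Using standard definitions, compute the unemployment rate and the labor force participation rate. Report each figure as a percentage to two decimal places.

Employed = 100,207.
Unemployed = 5,082 + 887 = 5,969 (jobless and actively searching, or on temporary layoff).
Labor force = 100,207 + 5,969 = 106,176.
Not in labor force = 11,399 + 5,104 + 45,466 = 61,969 (those not working and not actively searching are outside the labor force).
Civilian working-age population = 106,176 + 61,969 = 168,145.
Unemployment rate = 5,969 / 106,176 = 5.62%.
Labor force participation rate = 106,176 / 168,145 = 63.15%.

Unemployment rate ≈ 5.62%; labor force participation rate ≈ 63.15%.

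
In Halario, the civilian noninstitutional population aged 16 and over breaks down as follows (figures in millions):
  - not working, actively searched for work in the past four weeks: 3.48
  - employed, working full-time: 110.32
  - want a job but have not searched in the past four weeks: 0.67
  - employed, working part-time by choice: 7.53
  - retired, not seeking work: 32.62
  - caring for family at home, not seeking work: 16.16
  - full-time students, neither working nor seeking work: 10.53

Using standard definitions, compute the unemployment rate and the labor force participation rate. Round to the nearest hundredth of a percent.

Employed = 110.32 + 7.53 = 117.85 million.
Unemployed = 3.48 million.
Labor force = 117.85 + 3.48 = 121.33 million.
Not in labor force = 0.67 + 32.62 + 16.16 + 10.53 = 59.98 million (those not working and not actively searching are outside the labor force — including those who want a job but have given up searching).
Civilian working-age population = 121.33 + 59.98 = 181.31 million.
Unemployment rate = 3.48 / 121.33 = 2.87%.
Labor force participation rate = 121.33 / 181.31 = 66.92%.

Unemployment rate ≈ 2.87%; labor force participation rate ≈ 66.92%.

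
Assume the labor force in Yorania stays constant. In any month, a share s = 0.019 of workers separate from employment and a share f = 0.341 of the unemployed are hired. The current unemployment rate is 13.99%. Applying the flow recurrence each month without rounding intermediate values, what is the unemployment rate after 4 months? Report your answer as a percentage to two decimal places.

Unemployment rate after four months ≈ 6.74%.

With a fixed labor force, u_{t+1} = u_t + s·(1−u_t) − f·u_t = u_t·(1−s−f) + s.
Here 1−s−f = 0.640 and s = 0.019.
u_1 = 0.139900 × 0.640 + 0.019 = 0.108536.
u_2 = 0.108536 × 0.640 + 0.019 = 0.088463.
u_3 = 0.088463 × 0.640 + 0.019 = 0.075616.
u_4 = 0.075616 × 0.640 + 0.019 = 0.067394.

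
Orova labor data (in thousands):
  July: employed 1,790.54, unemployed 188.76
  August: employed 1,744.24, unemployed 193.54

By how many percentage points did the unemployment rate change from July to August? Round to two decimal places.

The unemployment rate changed by +0.45 percentage points.

July: labor force = 1,790.54 + 188.76 = 1,979.30; u = 188.76/1,979.30 = 9.54%.
August: labor force = 1,744.24 + 193.54 = 1,937.78; u = 193.54/1,937.78 = 9.99%.
Change = 9.99% − 9.54% = +0.45 pp.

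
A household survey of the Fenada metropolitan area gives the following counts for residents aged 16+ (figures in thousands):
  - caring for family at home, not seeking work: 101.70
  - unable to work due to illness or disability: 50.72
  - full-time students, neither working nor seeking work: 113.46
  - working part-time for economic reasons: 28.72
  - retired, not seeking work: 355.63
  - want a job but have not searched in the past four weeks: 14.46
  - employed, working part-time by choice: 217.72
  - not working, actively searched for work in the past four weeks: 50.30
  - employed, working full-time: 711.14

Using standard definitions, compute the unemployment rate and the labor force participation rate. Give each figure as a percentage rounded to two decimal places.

Unemployment rate ≈ 4.99%; labor force participation rate ≈ 61.31%.

Employed = 28.72 + 217.72 + 711.14 = 957.58 thousand (anyone who worked, including part-time for economic reasons, counts as employed).
Unemployed = 50.30 thousand.
Labor force = 957.58 + 50.30 = 1,007.88 thousand.
Not in labor force = 101.70 + 50.72 + 113.46 + 355.63 + 14.46 = 635.97 thousand (those not working and not actively searching are outside the labor force — including those who want a job but have given up searching).
Civilian working-age population = 1,007.88 + 635.97 = 1,643.85 thousand.
Unemployment rate = 50.30 / 1,007.88 = 4.99%.
Labor force participation rate = 1,007.88 / 1,643.85 = 61.31%.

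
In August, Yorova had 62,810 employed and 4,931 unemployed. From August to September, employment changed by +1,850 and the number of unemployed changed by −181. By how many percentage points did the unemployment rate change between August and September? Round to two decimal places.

The unemployment rate changed by −0.44 percentage points.

August: labor force = 62,810 + 4,931 = 67,741; u = 4,931/67,741 = 7.28%.
September: labor force = 64,660 + 4,750 = 69,410; u = 4,750/69,410 = 6.84%.
Change = 6.84% − 7.28% = −0.44 pp.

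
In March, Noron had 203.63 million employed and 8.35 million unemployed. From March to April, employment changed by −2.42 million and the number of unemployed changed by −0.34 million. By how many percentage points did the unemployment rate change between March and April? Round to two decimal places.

March: labor force = 203.63 + 8.35 = 211.98; u = 8.35/211.98 = 3.94%.
April: labor force = 201.21 + 8.01 = 209.22; u = 8.01/209.22 = 3.83%.
Change = 3.83% − 3.94% = −0.11 pp.

The unemployment rate changed by −0.11 percentage points.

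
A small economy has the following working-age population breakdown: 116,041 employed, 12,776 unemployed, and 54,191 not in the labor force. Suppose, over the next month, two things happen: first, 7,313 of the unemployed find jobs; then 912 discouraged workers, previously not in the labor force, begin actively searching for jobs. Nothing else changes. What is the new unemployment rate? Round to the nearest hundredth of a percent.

Initially, labor force = 116,041 + 12,776 = 128,817, so u = 12,776/128,817 = 9.92%.
After the first change, unemployed falls and employed rises by 7,313; labor force unchanged → E = 123,354, U = 5,463, labor force = 128,817.
After the second change, unemployed and labor force both rise by 912 → E = 123,354, U = 6,375, labor force = 129,729.
New unemployment rate = 6,375 / 129,729 = 4.91%.

New unemployment rate ≈ 4.91%.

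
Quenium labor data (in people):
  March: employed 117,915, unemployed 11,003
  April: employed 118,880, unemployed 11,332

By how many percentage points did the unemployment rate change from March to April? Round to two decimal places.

The unemployment rate changed by +0.17 percentage points.

March: labor force = 117,915 + 11,003 = 128,918; u = 11,003/128,918 = 8.53%.
April: labor force = 118,880 + 11,332 = 130,212; u = 11,332/130,212 = 8.70%.
Change = 8.70% − 8.53% = +0.17 pp.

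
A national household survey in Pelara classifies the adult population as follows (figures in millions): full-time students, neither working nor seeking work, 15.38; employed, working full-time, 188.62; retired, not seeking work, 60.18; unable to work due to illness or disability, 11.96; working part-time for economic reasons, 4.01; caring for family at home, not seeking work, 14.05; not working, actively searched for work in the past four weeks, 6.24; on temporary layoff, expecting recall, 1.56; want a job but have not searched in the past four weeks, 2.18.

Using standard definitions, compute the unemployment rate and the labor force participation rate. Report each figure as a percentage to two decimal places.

Employed = 188.62 + 4.01 = 192.63 million (anyone who worked, including part-time for economic reasons, counts as employed).
Unemployed = 6.24 + 1.56 = 7.80 million (jobless and actively searching, or on temporary layoff).
Labor force = 192.63 + 7.80 = 200.43 million.
Not in labor force = 15.38 + 60.18 + 11.96 + 14.05 + 2.18 = 103.75 million (those not working and not actively searching are outside the labor force — including those who want a job but have given up searching).
Civilian working-age population = 200.43 + 103.75 = 304.18 million.
Unemployment rate = 7.80 / 200.43 = 3.89%.
Labor force participation rate = 200.43 / 304.18 = 65.89%.

Unemployment rate ≈ 3.89%; labor force participation rate ≈ 65.89%.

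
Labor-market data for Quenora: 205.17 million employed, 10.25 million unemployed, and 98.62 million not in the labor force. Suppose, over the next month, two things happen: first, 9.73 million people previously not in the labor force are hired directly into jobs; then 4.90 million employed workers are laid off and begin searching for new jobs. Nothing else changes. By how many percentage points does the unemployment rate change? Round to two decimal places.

Initially, labor force = 205.17 + 10.25 = 215.42 million, so u = 10.25/215.42 = 4.76%.
After the first change, employed and labor force both rise by 9.73; unemployed unchanged → E = 214.90, U = 10.25, labor force = 225.15 million.
After the second change, employed falls and unemployed rises by 4.90; labor force unchanged → E = 210.00, U = 15.15, labor force = 225.15 million.
New unemployment rate = 15.15 / 225.15 = 6.73%.
Change = 6.73% − 4.76% = +1.97 percentage points.

The unemployment rate changes by +1.97 percentage points.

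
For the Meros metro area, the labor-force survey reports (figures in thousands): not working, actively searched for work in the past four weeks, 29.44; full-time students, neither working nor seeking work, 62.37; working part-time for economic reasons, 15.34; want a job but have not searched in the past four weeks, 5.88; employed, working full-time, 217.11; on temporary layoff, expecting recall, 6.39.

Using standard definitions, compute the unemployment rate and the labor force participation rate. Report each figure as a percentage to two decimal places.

Employed = 15.34 + 217.11 = 232.45 thousand (anyone who worked, including part-time for economic reasons, counts as employed).
Unemployed = 29.44 + 6.39 = 35.83 thousand (jobless and actively searching, or on temporary layoff).
Labor force = 232.45 + 35.83 = 268.28 thousand.
Not in labor force = 62.37 + 5.88 = 68.25 thousand (those not working and not actively searching are outside the labor force — including those who want a job but have given up searching).
Civilian working-age population = 268.28 + 68.25 = 336.53 thousand.
Unemployment rate = 35.83 / 268.28 = 13.36%.
Labor force participation rate = 268.28 / 336.53 = 79.72%.

Unemployment rate ≈ 13.36%; labor force participation rate ≈ 79.72%.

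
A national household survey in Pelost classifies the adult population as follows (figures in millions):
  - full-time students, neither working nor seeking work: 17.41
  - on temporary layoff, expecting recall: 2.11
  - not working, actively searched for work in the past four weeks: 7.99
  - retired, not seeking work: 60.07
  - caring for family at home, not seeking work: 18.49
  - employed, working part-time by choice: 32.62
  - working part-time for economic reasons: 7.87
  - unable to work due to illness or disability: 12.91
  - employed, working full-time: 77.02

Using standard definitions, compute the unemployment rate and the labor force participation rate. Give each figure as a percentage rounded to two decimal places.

Unemployment rate ≈ 7.91%; labor force participation rate ≈ 53.96%.

Employed = 32.62 + 7.87 + 77.02 = 117.51 million (anyone who worked, including part-time for economic reasons, counts as employed).
Unemployed = 2.11 + 7.99 = 10.10 million (jobless and actively searching, or on temporary layoff).
Labor force = 117.51 + 10.10 = 127.61 million.
Not in labor force = 17.41 + 60.07 + 18.49 + 12.91 = 108.88 million (those not working and not actively searching are outside the labor force).
Civilian working-age population = 127.61 + 108.88 = 236.49 million.
Unemployment rate = 10.10 / 127.61 = 7.91%.
Labor force participation rate = 127.61 / 236.49 = 53.96%.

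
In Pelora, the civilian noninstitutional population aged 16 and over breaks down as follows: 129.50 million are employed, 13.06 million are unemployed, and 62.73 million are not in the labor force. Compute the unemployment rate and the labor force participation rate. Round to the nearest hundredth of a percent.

Unemployment rate ≈ 9.16%; labor force participation rate ≈ 69.44%.

Labor force = employed + unemployed = 129.50 + 13.06 = 142.56 million.
Working-age population = 142.56 + 62.73 = 205.29 million.
Unemployment rate = 13.06 / 142.56 = 9.16%.
Labor force participation rate = 142.56 / 205.29 = 69.44%.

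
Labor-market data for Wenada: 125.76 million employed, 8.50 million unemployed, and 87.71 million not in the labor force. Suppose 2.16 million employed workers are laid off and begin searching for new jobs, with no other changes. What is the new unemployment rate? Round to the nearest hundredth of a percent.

Initially, labor force = 125.76 + 8.50 = 134.26 million, so u = 8.50/134.26 = 6.33%.
After the change, employed falls and unemployed rises by 2.16; labor force unchanged → E = 123.60, U = 10.66, labor force = 134.26 million.
New unemployment rate = 10.66 / 134.26 = 7.94%.

New unemployment rate ≈ 7.94%.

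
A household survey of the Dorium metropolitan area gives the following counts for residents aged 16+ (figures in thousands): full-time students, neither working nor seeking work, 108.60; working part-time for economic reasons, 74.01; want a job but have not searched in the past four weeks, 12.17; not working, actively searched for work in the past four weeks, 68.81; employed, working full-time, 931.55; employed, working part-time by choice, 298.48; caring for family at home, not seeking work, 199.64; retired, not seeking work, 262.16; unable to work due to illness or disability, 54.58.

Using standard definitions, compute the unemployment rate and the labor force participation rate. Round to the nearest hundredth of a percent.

Unemployment rate ≈ 5.01%; labor force participation rate ≈ 68.30%.

Employed = 74.01 + 931.55 + 298.48 = 1,304.04 thousand (anyone who worked, including part-time for economic reasons, counts as employed).
Unemployed = 68.81 thousand.
Labor force = 1,304.04 + 68.81 = 1,372.85 thousand.
Not in labor force = 108.60 + 12.17 + 199.64 + 262.16 + 54.58 = 637.15 thousand (those not working and not actively searching are outside the labor force — including those who want a job but have given up searching).
Civilian working-age population = 1,372.85 + 637.15 = 2,010.00 thousand.
Unemployment rate = 68.81 / 1,372.85 = 5.01%.
Labor force participation rate = 1,372.85 / 2,010.00 = 68.30%.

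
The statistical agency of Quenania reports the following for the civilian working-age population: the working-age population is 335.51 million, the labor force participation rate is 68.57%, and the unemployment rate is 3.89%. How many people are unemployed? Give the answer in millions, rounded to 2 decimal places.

Labor force = 0.6857 × 335.51 = 230.06 million.
Unemployed = 0.0389 × 230.06 ≈ 8.95 million.

About 8.95 million are unemployed.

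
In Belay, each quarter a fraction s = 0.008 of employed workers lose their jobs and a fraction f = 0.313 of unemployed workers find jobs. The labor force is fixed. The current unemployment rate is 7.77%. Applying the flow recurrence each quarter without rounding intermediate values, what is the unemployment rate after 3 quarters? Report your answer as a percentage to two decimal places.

With a fixed labor force, u_{t+1} = u_t + s·(1−u_t) − f·u_t = u_t·(1−s−f) + s.
Here 1−s−f = 0.679 and s = 0.008.
u_1 = 0.077700 × 0.679 + 0.008 = 0.060758.
u_2 = 0.060758 × 0.679 + 0.008 = 0.049255.
u_3 = 0.049255 × 0.679 + 0.008 = 0.041444.

Unemployment rate after three quarters ≈ 4.14%.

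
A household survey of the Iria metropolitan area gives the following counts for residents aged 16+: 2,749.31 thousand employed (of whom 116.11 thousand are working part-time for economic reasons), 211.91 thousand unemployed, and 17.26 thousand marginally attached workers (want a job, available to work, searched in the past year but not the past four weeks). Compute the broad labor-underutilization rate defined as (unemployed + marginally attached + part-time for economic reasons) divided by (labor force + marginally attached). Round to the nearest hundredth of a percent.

Labor force = 2,749.31 + 211.91 = 2,961.22 thousand.
Numerator = 211.91 + 17.26 + 116.11 = 345.28 thousand.
Denominator = 2,961.22 + 17.26 = 2,978.48 thousand.
Broad rate = 345.28 / 2,978.48 = 11.59%.

Broad underutilization rate ≈ 11.59%.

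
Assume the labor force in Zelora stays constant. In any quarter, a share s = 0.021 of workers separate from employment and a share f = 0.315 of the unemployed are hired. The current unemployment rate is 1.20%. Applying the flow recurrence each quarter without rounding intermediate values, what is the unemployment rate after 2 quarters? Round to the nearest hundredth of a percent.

Unemployment rate after two quarters ≈ 4.02%.

With a fixed labor force, u_{t+1} = u_t + s·(1−u_t) − f·u_t = u_t·(1−s−f) + s.
Here 1−s−f = 0.664 and s = 0.021.
u_1 = 0.012000 × 0.664 + 0.021 = 0.028968.
u_2 = 0.028968 × 0.664 + 0.021 = 0.040235.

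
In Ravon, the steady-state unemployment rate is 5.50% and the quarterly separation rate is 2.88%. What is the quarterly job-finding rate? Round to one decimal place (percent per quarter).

From u* = s/(s+f): f = s·(1−u)/u.
f = 2.88 × (1 − 0.0550) / 0.0550 = 2.7216 / 0.0550 ≈ 49.5% per quarter.

Job-finding rate ≈ 49.5% per quarter.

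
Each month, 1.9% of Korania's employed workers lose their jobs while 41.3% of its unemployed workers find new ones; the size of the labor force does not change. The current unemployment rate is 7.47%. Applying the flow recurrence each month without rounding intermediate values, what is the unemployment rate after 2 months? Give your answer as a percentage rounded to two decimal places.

With a fixed labor force, u_{t+1} = u_t + s·(1−u_t) − f·u_t = u_t·(1−s−f) + s.
Here 1−s−f = 0.568 and s = 0.019.
u_1 = 0.074700 × 0.568 + 0.019 = 0.061430.
u_2 = 0.061430 × 0.568 + 0.019 = 0.053892.

Unemployment rate after two months ≈ 5.39%.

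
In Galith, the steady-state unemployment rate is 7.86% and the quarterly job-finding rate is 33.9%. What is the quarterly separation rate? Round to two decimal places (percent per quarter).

Separation rate ≈ 2.89% per quarter.

From u* = s/(s+f): s = u·f/(1−u).
s = 0.0786 × 33.9 / (1 − 0.0786) = 2.6645 / 0.9214 ≈ 2.89% per quarter.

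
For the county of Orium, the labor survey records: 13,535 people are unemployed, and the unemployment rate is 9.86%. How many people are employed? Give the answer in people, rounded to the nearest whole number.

About 123,737 are employed.

Labor force = U / u = 13,535 / 0.0986 ≈ 137,272.
Employed = labor force − unemployed = 137,272 − 13,535 = 123,737.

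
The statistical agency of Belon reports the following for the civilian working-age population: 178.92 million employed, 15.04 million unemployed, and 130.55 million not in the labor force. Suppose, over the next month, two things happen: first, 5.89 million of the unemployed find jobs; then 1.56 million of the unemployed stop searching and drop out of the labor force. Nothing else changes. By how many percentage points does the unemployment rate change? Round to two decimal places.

The unemployment rate changes by −3.81 percentage points.

Initially, labor force = 178.92 + 15.04 = 193.96 million, so u = 15.04/193.96 = 7.75%.
After the first change, unemployed falls and employed rises by 5.89; labor force unchanged → E = 184.81, U = 9.15, labor force = 193.96 million.
After the second change, unemployed and labor force both fall by 1.56 → E = 184.81, U = 7.59, labor force = 192.40 million.
New unemployment rate = 7.59 / 192.40 = 3.94%.
Change = 3.94% − 7.75% = −3.81 percentage points.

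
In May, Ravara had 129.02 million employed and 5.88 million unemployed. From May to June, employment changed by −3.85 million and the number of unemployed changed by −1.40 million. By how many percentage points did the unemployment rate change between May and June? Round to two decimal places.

May: labor force = 129.02 + 5.88 = 134.90; u = 5.88/134.90 = 4.36%.
June: labor force = 125.17 + 4.48 = 129.65; u = 4.48/129.65 = 3.46%.
Change = 3.46% − 4.36% = −0.90 pp.

The unemployment rate changed by −0.90 percentage points.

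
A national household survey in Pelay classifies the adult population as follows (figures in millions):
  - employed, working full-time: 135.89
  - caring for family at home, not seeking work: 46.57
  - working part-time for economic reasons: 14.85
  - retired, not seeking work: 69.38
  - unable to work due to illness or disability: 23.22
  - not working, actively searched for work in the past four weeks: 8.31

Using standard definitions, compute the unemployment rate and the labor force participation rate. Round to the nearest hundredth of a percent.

Employed = 135.89 + 14.85 = 150.74 million (anyone who worked, including part-time for economic reasons, counts as employed).
Unemployed = 8.31 million.
Labor force = 150.74 + 8.31 = 159.05 million.
Not in labor force = 46.57 + 69.38 + 23.22 = 139.17 million (those not working and not actively searching are outside the labor force).
Civilian working-age population = 159.05 + 139.17 = 298.22 million.
Unemployment rate = 8.31 / 159.05 = 5.22%.
Labor force participation rate = 159.05 / 298.22 = 53.33%.

Unemployment rate ≈ 5.22%; labor force participation rate ≈ 53.33%.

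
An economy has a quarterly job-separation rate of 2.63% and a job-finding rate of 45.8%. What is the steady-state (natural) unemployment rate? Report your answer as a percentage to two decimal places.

Steady-state unemployment rate ≈ 5.43%.

At steady state the flows balance: s·E = f·U, so U/(E+U) = s/(s+f).
u* = 2.63 / (2.63 + 45.8) = 2.63 / 48.43 = 5.43%.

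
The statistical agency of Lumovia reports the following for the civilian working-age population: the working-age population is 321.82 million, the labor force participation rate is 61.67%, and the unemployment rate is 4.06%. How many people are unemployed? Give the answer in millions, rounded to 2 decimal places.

About 8.06 million are unemployed.

Labor force = 0.6167 × 321.82 = 198.47 million.
Unemployed = 0.0406 × 198.47 ≈ 8.06 million.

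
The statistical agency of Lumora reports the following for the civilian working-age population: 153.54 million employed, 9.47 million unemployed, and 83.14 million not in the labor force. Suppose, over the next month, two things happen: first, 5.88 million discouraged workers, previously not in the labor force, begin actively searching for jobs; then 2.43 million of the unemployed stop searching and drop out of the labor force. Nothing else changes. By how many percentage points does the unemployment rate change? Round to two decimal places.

Initially, labor force = 153.54 + 9.47 = 163.01 million, so u = 9.47/163.01 = 5.81%.
After the first change, unemployed and labor force both rise by 5.88 → E = 153.54, U = 15.35, labor force = 168.89 million.
After the second change, unemployed and labor force both fall by 2.43 → E = 153.54, U = 12.92, labor force = 166.46 million.
New unemployment rate = 12.92 / 166.46 = 7.76%.
Change = 7.76% − 5.81% = +1.95 percentage points.

The unemployment rate changes by +1.95 percentage points.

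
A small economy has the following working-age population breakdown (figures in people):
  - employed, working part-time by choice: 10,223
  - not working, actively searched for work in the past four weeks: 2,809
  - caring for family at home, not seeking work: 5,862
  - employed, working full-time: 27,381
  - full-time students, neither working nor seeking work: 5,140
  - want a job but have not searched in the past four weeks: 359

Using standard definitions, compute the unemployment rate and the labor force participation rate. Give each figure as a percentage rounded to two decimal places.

Employed = 10,223 + 27,381 = 37,604.
Unemployed = 2,809.
Labor force = 37,604 + 2,809 = 40,413.
Not in labor force = 5,862 + 5,140 + 359 = 11,361 (those not working and not actively searching are outside the labor force — including those who want a job but have given up searching).
Civilian working-age population = 40,413 + 11,361 = 51,774.
Unemployment rate = 2,809 / 40,413 = 6.95%.
Labor force participation rate = 40,413 / 51,774 = 78.06%.

Unemployment rate ≈ 6.95%; labor force participation rate ≈ 78.06%.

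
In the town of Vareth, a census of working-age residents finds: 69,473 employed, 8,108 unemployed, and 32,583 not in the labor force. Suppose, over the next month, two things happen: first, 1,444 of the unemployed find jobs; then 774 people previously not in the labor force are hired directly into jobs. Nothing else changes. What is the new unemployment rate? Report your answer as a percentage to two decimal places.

Initially, labor force = 69,473 + 8,108 = 77,581, so u = 8,108/77,581 = 10.45%.
After the first change, unemployed falls and employed rises by 1,444; labor force unchanged → E = 70,917, U = 6,664, labor force = 77,581.
After the second change, employed and labor force both rise by 774; unemployed unchanged → E = 71,691, U = 6,664, labor force = 78,355.
New unemployment rate = 6,664 / 78,355 = 8.50%.

New unemployment rate ≈ 8.50%.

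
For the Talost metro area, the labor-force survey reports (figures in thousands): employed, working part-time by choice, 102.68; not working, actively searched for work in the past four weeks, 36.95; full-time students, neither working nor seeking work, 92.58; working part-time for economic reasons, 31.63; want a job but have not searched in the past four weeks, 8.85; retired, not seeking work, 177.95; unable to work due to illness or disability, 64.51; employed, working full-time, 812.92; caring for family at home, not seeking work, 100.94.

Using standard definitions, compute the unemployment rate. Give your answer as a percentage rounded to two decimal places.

Employed = 102.68 + 31.63 + 812.92 = 947.23 thousand (anyone who worked, including part-time for economic reasons, counts as employed).
Unemployed = 36.95 thousand.
Labor force = 947.23 + 36.95 = 984.18 thousand.
Unemployment rate = 36.95 / 984.18 = 3.75%.

Unemployment rate ≈ 3.75%.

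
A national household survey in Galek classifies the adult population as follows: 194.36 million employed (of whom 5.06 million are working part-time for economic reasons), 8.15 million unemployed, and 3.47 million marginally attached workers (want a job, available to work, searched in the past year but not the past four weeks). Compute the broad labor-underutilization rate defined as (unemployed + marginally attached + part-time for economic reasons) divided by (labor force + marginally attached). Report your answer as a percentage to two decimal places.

Broad underutilization rate ≈ 8.10%.

Labor force = 194.36 + 8.15 = 202.51 million.
Numerator = 8.15 + 3.47 + 5.06 = 16.68 million.
Denominator = 202.51 + 3.47 = 205.98 million.
Broad rate = 16.68 / 205.98 = 8.10%.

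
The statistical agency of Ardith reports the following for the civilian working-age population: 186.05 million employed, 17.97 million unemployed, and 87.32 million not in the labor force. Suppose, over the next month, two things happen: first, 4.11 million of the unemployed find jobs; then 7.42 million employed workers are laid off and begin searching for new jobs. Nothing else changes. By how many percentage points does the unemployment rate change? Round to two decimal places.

The unemployment rate changes by +1.62 percentage points.

Initially, labor force = 186.05 + 17.97 = 204.02 million, so u = 17.97/204.02 = 8.81%.
After the first change, unemployed falls and employed rises by 4.11; labor force unchanged → E = 190.16, U = 13.86, labor force = 204.02 million.
After the second change, employed falls and unemployed rises by 7.42; labor force unchanged → E = 182.74, U = 21.28, labor force = 204.02 million.
New unemployment rate = 21.28 / 204.02 = 10.43%.
Change = 10.43% − 8.81% = +1.62 percentage points.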